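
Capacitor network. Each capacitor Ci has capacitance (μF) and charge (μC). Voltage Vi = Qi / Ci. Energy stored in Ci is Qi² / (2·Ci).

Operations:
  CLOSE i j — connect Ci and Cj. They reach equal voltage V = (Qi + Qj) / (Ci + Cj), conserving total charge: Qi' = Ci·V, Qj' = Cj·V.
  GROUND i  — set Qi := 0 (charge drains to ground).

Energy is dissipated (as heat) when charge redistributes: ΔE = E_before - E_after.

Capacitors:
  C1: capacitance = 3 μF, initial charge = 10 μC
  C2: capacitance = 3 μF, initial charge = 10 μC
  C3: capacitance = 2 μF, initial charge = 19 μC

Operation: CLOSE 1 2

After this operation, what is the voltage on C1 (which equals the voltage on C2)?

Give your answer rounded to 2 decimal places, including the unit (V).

Initial: C1(3μF, Q=10μC, V=3.33V), C2(3μF, Q=10μC, V=3.33V), C3(2μF, Q=19μC, V=9.50V)
Op 1: CLOSE 1-2: Q_total=20.00, C_total=6.00, V=3.33; Q1=10.00, Q2=10.00; dissipated=0.000

Answer: 3.33 V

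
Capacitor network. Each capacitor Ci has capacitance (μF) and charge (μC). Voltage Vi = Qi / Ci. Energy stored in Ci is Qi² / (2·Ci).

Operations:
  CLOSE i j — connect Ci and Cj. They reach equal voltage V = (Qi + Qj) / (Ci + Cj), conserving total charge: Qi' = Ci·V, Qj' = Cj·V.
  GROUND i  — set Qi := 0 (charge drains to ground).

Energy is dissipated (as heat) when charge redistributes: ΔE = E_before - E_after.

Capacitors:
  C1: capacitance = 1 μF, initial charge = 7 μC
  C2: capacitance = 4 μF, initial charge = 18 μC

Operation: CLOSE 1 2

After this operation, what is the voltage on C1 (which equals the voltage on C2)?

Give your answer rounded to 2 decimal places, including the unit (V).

Answer: 5.00 V

Derivation:
Initial: C1(1μF, Q=7μC, V=7.00V), C2(4μF, Q=18μC, V=4.50V)
Op 1: CLOSE 1-2: Q_total=25.00, C_total=5.00, V=5.00; Q1=5.00, Q2=20.00; dissipated=2.500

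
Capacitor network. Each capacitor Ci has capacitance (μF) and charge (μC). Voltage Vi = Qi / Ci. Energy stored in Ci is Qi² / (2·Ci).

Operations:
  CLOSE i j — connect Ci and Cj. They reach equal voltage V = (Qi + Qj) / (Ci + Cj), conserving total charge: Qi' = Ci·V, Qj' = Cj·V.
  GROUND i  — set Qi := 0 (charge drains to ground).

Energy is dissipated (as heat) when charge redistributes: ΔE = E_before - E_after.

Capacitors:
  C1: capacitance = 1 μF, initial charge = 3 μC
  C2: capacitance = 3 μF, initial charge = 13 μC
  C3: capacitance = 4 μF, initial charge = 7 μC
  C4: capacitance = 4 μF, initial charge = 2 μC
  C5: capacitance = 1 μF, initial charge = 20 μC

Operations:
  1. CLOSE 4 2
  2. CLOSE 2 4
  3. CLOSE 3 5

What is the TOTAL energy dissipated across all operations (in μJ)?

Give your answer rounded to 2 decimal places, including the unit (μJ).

Initial: C1(1μF, Q=3μC, V=3.00V), C2(3μF, Q=13μC, V=4.33V), C3(4μF, Q=7μC, V=1.75V), C4(4μF, Q=2μC, V=0.50V), C5(1μF, Q=20μC, V=20.00V)
Op 1: CLOSE 4-2: Q_total=15.00, C_total=7.00, V=2.14; Q4=8.57, Q2=6.43; dissipated=12.595
Op 2: CLOSE 2-4: Q_total=15.00, C_total=7.00, V=2.14; Q2=6.43, Q4=8.57; dissipated=0.000
Op 3: CLOSE 3-5: Q_total=27.00, C_total=5.00, V=5.40; Q3=21.60, Q5=5.40; dissipated=133.225
Total dissipated: 145.820 μJ

Answer: 145.82 μJ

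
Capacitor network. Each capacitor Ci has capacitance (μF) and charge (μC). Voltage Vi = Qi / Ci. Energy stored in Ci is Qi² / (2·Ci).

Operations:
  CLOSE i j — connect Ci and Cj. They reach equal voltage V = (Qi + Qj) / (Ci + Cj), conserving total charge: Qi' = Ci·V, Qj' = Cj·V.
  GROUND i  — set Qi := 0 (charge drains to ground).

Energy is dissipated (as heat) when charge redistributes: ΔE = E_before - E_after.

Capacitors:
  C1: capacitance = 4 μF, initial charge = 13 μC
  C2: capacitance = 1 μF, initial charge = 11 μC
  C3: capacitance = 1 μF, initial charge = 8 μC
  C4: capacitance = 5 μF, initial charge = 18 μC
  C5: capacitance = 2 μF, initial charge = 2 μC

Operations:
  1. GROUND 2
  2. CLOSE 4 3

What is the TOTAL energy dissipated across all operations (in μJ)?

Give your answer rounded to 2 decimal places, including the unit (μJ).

Initial: C1(4μF, Q=13μC, V=3.25V), C2(1μF, Q=11μC, V=11.00V), C3(1μF, Q=8μC, V=8.00V), C4(5μF, Q=18μC, V=3.60V), C5(2μF, Q=2μC, V=1.00V)
Op 1: GROUND 2: Q2=0; energy lost=60.500
Op 2: CLOSE 4-3: Q_total=26.00, C_total=6.00, V=4.33; Q4=21.67, Q3=4.33; dissipated=8.067
Total dissipated: 68.567 μJ

Answer: 68.57 μJ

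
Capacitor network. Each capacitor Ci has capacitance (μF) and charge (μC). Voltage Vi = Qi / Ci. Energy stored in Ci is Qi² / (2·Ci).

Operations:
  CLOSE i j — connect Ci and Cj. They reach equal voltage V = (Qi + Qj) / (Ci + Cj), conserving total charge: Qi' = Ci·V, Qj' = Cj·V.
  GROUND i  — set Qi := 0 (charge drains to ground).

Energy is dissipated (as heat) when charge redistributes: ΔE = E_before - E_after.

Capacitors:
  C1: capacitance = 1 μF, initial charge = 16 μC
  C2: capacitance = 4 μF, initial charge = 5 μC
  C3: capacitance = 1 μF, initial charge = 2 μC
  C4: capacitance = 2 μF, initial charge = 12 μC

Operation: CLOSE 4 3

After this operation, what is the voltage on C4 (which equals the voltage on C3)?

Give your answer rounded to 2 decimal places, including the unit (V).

Initial: C1(1μF, Q=16μC, V=16.00V), C2(4μF, Q=5μC, V=1.25V), C3(1μF, Q=2μC, V=2.00V), C4(2μF, Q=12μC, V=6.00V)
Op 1: CLOSE 4-3: Q_total=14.00, C_total=3.00, V=4.67; Q4=9.33, Q3=4.67; dissipated=5.333

Answer: 4.67 V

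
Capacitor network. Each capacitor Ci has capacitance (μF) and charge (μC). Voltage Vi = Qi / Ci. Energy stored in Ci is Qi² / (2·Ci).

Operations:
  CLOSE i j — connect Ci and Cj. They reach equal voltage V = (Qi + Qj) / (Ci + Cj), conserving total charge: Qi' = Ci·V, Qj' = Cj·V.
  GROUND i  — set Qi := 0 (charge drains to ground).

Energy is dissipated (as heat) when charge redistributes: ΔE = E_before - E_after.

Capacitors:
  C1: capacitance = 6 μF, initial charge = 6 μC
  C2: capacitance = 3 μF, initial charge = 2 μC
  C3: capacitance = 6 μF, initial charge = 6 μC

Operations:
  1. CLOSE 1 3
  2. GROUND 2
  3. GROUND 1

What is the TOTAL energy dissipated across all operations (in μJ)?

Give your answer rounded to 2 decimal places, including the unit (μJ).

Answer: 3.67 μJ

Derivation:
Initial: C1(6μF, Q=6μC, V=1.00V), C2(3μF, Q=2μC, V=0.67V), C3(6μF, Q=6μC, V=1.00V)
Op 1: CLOSE 1-3: Q_total=12.00, C_total=12.00, V=1.00; Q1=6.00, Q3=6.00; dissipated=0.000
Op 2: GROUND 2: Q2=0; energy lost=0.667
Op 3: GROUND 1: Q1=0; energy lost=3.000
Total dissipated: 3.667 μJ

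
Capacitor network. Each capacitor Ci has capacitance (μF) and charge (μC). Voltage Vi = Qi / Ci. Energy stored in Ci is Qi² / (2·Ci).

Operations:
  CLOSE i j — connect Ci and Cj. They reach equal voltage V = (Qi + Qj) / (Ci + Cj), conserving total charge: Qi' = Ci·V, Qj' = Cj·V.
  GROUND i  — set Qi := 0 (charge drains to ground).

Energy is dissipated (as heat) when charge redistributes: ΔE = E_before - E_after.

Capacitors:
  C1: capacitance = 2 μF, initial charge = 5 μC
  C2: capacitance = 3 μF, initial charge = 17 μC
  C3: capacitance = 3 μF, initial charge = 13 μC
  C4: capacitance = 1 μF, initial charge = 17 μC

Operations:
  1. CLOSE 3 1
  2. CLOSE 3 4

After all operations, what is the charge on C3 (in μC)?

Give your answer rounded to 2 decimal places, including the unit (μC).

Answer: 20.85 μC

Derivation:
Initial: C1(2μF, Q=5μC, V=2.50V), C2(3μF, Q=17μC, V=5.67V), C3(3μF, Q=13μC, V=4.33V), C4(1μF, Q=17μC, V=17.00V)
Op 1: CLOSE 3-1: Q_total=18.00, C_total=5.00, V=3.60; Q3=10.80, Q1=7.20; dissipated=2.017
Op 2: CLOSE 3-4: Q_total=27.80, C_total=4.00, V=6.95; Q3=20.85, Q4=6.95; dissipated=67.335
Final charges: Q1=7.20, Q2=17.00, Q3=20.85, Q4=6.95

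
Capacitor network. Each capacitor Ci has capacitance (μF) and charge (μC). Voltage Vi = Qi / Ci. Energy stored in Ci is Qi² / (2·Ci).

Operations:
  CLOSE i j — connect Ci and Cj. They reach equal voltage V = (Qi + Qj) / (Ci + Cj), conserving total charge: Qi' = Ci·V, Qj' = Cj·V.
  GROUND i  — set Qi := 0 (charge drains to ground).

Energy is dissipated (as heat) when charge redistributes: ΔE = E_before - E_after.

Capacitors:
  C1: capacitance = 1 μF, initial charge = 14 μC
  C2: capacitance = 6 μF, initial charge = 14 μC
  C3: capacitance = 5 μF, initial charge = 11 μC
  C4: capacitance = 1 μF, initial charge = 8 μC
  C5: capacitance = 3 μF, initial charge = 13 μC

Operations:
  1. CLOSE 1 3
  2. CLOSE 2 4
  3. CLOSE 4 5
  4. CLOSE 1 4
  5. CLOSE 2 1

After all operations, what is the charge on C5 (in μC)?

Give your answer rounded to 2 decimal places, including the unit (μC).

Initial: C1(1μF, Q=14μC, V=14.00V), C2(6μF, Q=14μC, V=2.33V), C3(5μF, Q=11μC, V=2.20V), C4(1μF, Q=8μC, V=8.00V), C5(3μF, Q=13μC, V=4.33V)
Op 1: CLOSE 1-3: Q_total=25.00, C_total=6.00, V=4.17; Q1=4.17, Q3=20.83; dissipated=58.017
Op 2: CLOSE 2-4: Q_total=22.00, C_total=7.00, V=3.14; Q2=18.86, Q4=3.14; dissipated=13.762
Op 3: CLOSE 4-5: Q_total=16.14, C_total=4.00, V=4.04; Q4=4.04, Q5=12.11; dissipated=0.531
Op 4: CLOSE 1-4: Q_total=8.20, C_total=2.00, V=4.10; Q1=4.10, Q4=4.10; dissipated=0.004
Op 5: CLOSE 2-1: Q_total=22.96, C_total=7.00, V=3.28; Q2=19.68, Q1=3.28; dissipated=0.394
Final charges: Q1=3.28, Q2=19.68, Q3=20.83, Q4=4.10, Q5=12.11

Answer: 12.11 μC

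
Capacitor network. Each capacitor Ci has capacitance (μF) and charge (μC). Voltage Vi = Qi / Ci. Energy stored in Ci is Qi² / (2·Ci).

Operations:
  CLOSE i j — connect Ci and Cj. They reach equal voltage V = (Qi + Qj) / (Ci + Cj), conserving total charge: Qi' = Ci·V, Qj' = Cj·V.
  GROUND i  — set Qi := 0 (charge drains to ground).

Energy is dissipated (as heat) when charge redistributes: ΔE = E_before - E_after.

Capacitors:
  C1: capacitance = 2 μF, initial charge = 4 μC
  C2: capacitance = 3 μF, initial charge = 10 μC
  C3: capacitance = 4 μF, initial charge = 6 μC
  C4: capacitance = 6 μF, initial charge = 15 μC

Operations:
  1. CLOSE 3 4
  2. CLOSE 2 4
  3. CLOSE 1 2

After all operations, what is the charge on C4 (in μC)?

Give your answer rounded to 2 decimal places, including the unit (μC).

Answer: 15.07 μC

Derivation:
Initial: C1(2μF, Q=4μC, V=2.00V), C2(3μF, Q=10μC, V=3.33V), C3(4μF, Q=6μC, V=1.50V), C4(6μF, Q=15μC, V=2.50V)
Op 1: CLOSE 3-4: Q_total=21.00, C_total=10.00, V=2.10; Q3=8.40, Q4=12.60; dissipated=1.200
Op 2: CLOSE 2-4: Q_total=22.60, C_total=9.00, V=2.51; Q2=7.53, Q4=15.07; dissipated=1.521
Op 3: CLOSE 1-2: Q_total=11.53, C_total=5.00, V=2.31; Q1=4.61, Q2=6.92; dissipated=0.157
Final charges: Q1=4.61, Q2=6.92, Q3=8.40, Q4=15.07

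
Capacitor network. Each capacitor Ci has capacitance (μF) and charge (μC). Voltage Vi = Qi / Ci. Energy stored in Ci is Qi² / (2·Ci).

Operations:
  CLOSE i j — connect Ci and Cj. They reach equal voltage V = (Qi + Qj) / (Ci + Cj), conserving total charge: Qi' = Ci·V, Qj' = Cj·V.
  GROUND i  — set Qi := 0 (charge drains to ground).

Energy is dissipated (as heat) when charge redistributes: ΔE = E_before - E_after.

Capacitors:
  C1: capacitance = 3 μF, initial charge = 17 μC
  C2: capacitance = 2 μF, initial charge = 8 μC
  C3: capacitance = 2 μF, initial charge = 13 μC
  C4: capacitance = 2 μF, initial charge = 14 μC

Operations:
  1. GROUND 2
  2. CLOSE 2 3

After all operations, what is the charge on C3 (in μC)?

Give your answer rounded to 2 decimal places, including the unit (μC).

Answer: 6.50 μC

Derivation:
Initial: C1(3μF, Q=17μC, V=5.67V), C2(2μF, Q=8μC, V=4.00V), C3(2μF, Q=13μC, V=6.50V), C4(2μF, Q=14μC, V=7.00V)
Op 1: GROUND 2: Q2=0; energy lost=16.000
Op 2: CLOSE 2-3: Q_total=13.00, C_total=4.00, V=3.25; Q2=6.50, Q3=6.50; dissipated=21.125
Final charges: Q1=17.00, Q2=6.50, Q3=6.50, Q4=14.00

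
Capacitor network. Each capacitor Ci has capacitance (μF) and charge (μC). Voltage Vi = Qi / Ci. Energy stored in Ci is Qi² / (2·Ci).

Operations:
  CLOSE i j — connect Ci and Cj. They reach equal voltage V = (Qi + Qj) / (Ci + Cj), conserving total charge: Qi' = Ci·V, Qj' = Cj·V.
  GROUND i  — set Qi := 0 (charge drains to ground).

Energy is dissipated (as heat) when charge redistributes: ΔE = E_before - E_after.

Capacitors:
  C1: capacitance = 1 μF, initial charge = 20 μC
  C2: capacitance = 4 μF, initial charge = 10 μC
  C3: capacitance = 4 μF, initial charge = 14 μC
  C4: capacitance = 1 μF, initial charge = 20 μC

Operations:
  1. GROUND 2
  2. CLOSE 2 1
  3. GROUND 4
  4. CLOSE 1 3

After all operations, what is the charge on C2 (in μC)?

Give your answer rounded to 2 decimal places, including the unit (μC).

Initial: C1(1μF, Q=20μC, V=20.00V), C2(4μF, Q=10μC, V=2.50V), C3(4μF, Q=14μC, V=3.50V), C4(1μF, Q=20μC, V=20.00V)
Op 1: GROUND 2: Q2=0; energy lost=12.500
Op 2: CLOSE 2-1: Q_total=20.00, C_total=5.00, V=4.00; Q2=16.00, Q1=4.00; dissipated=160.000
Op 3: GROUND 4: Q4=0; energy lost=200.000
Op 4: CLOSE 1-3: Q_total=18.00, C_total=5.00, V=3.60; Q1=3.60, Q3=14.40; dissipated=0.100
Final charges: Q1=3.60, Q2=16.00, Q3=14.40, Q4=0.00

Answer: 16.00 μC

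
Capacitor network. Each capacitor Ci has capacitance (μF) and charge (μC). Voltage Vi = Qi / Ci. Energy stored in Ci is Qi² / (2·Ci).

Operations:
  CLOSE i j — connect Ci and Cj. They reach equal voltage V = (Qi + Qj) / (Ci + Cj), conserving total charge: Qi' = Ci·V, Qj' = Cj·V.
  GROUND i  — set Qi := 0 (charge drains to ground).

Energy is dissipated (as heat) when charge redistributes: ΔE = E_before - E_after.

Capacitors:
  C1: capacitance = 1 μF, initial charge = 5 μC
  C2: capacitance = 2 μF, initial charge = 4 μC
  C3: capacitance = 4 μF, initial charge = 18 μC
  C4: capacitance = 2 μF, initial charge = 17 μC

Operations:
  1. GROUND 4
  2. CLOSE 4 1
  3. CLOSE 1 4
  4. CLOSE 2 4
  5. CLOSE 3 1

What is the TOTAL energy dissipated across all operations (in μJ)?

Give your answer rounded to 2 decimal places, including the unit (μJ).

Initial: C1(1μF, Q=5μC, V=5.00V), C2(2μF, Q=4μC, V=2.00V), C3(4μF, Q=18μC, V=4.50V), C4(2μF, Q=17μC, V=8.50V)
Op 1: GROUND 4: Q4=0; energy lost=72.250
Op 2: CLOSE 4-1: Q_total=5.00, C_total=3.00, V=1.67; Q4=3.33, Q1=1.67; dissipated=8.333
Op 3: CLOSE 1-4: Q_total=5.00, C_total=3.00, V=1.67; Q1=1.67, Q4=3.33; dissipated=0.000
Op 4: CLOSE 2-4: Q_total=7.33, C_total=4.00, V=1.83; Q2=3.67, Q4=3.67; dissipated=0.056
Op 5: CLOSE 3-1: Q_total=19.67, C_total=5.00, V=3.93; Q3=15.73, Q1=3.93; dissipated=3.211
Total dissipated: 83.850 μJ

Answer: 83.85 μJ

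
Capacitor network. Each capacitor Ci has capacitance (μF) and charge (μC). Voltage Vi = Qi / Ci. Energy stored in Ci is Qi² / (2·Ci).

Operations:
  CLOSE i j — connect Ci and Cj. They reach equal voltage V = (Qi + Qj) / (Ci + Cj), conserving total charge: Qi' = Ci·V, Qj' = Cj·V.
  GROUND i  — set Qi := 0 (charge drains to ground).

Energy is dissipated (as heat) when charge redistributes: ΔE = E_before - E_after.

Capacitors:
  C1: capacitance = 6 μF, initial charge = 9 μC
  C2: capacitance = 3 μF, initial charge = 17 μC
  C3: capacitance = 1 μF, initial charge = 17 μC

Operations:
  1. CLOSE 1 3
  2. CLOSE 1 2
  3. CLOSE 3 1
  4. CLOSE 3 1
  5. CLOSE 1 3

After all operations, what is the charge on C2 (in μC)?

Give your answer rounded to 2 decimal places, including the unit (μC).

Answer: 13.10 μC

Derivation:
Initial: C1(6μF, Q=9μC, V=1.50V), C2(3μF, Q=17μC, V=5.67V), C3(1μF, Q=17μC, V=17.00V)
Op 1: CLOSE 1-3: Q_total=26.00, C_total=7.00, V=3.71; Q1=22.29, Q3=3.71; dissipated=102.964
Op 2: CLOSE 1-2: Q_total=39.29, C_total=9.00, V=4.37; Q1=26.19, Q2=13.10; dissipated=3.812
Op 3: CLOSE 3-1: Q_total=29.90, C_total=7.00, V=4.27; Q3=4.27, Q1=25.63; dissipated=0.182
Op 4: CLOSE 3-1: Q_total=29.90, C_total=7.00, V=4.27; Q3=4.27, Q1=25.63; dissipated=0.000
Op 5: CLOSE 1-3: Q_total=29.90, C_total=7.00, V=4.27; Q1=25.63, Q3=4.27; dissipated=0.000
Final charges: Q1=25.63, Q2=13.10, Q3=4.27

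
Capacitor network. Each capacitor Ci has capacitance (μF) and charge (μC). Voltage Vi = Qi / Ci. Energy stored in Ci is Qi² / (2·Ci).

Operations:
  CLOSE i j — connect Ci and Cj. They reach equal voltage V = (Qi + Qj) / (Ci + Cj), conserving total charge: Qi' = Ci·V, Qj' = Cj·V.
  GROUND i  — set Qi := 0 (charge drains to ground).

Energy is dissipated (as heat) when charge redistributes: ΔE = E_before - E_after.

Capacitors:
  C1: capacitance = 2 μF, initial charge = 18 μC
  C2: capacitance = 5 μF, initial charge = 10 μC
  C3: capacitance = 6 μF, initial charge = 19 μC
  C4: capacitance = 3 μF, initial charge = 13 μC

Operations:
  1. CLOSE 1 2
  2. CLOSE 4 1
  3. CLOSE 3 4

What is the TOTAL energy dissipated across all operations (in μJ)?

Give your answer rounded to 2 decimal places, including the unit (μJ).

Initial: C1(2μF, Q=18μC, V=9.00V), C2(5μF, Q=10μC, V=2.00V), C3(6μF, Q=19μC, V=3.17V), C4(3μF, Q=13μC, V=4.33V)
Op 1: CLOSE 1-2: Q_total=28.00, C_total=7.00, V=4.00; Q1=8.00, Q2=20.00; dissipated=35.000
Op 2: CLOSE 4-1: Q_total=21.00, C_total=5.00, V=4.20; Q4=12.60, Q1=8.40; dissipated=0.067
Op 3: CLOSE 3-4: Q_total=31.60, C_total=9.00, V=3.51; Q3=21.07, Q4=10.53; dissipated=1.068
Total dissipated: 36.134 μJ

Answer: 36.13 μJ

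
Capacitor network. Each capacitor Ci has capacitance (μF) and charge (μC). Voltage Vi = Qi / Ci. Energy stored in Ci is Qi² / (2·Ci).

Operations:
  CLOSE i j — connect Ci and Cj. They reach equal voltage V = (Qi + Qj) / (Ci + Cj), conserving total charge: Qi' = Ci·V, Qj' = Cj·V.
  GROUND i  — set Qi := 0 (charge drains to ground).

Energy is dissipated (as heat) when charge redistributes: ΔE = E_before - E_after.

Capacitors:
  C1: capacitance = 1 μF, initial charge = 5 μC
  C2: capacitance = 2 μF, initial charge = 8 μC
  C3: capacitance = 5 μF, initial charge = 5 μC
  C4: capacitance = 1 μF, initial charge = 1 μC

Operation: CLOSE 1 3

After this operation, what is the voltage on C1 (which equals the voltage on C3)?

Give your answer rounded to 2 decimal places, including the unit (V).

Initial: C1(1μF, Q=5μC, V=5.00V), C2(2μF, Q=8μC, V=4.00V), C3(5μF, Q=5μC, V=1.00V), C4(1μF, Q=1μC, V=1.00V)
Op 1: CLOSE 1-3: Q_total=10.00, C_total=6.00, V=1.67; Q1=1.67, Q3=8.33; dissipated=6.667

Answer: 1.67 V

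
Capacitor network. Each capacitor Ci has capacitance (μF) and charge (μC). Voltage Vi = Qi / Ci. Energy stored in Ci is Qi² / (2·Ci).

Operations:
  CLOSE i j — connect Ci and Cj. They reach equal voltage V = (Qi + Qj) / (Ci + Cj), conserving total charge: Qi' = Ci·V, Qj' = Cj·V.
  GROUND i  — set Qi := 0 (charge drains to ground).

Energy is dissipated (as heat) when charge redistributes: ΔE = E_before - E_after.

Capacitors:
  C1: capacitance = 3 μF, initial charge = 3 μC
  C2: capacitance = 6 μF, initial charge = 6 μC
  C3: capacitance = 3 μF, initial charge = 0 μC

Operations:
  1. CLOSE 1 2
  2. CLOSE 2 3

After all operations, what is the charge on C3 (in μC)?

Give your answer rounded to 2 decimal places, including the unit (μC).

Answer: 2.00 μC

Derivation:
Initial: C1(3μF, Q=3μC, V=1.00V), C2(6μF, Q=6μC, V=1.00V), C3(3μF, Q=0μC, V=0.00V)
Op 1: CLOSE 1-2: Q_total=9.00, C_total=9.00, V=1.00; Q1=3.00, Q2=6.00; dissipated=0.000
Op 2: CLOSE 2-3: Q_total=6.00, C_total=9.00, V=0.67; Q2=4.00, Q3=2.00; dissipated=1.000
Final charges: Q1=3.00, Q2=4.00, Q3=2.00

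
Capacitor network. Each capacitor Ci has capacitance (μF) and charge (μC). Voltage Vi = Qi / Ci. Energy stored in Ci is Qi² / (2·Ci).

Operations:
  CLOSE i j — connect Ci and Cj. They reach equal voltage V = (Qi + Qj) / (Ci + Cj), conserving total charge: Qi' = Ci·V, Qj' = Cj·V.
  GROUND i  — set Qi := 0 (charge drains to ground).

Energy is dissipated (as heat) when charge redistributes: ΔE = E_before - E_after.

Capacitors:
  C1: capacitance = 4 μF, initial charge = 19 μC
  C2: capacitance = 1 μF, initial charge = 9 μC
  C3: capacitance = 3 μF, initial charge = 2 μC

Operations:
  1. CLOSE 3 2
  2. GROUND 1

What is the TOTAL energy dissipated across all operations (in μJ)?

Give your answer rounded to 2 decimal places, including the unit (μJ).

Initial: C1(4μF, Q=19μC, V=4.75V), C2(1μF, Q=9μC, V=9.00V), C3(3μF, Q=2μC, V=0.67V)
Op 1: CLOSE 3-2: Q_total=11.00, C_total=4.00, V=2.75; Q3=8.25, Q2=2.75; dissipated=26.042
Op 2: GROUND 1: Q1=0; energy lost=45.125
Total dissipated: 71.167 μJ

Answer: 71.17 μJ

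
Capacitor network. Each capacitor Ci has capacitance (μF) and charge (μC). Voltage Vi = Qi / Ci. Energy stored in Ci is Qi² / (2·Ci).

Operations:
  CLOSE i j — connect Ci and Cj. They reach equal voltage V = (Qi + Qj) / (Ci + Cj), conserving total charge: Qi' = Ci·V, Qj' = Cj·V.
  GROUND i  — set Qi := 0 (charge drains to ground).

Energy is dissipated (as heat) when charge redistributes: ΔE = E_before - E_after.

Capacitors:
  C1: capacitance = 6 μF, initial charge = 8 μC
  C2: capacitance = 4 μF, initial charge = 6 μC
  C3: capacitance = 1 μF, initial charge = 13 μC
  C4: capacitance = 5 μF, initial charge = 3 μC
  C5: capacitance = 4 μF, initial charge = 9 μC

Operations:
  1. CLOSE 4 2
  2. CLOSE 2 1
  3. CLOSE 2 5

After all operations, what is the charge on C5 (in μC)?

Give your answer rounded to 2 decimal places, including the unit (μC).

Initial: C1(6μF, Q=8μC, V=1.33V), C2(4μF, Q=6μC, V=1.50V), C3(1μF, Q=13μC, V=13.00V), C4(5μF, Q=3μC, V=0.60V), C5(4μF, Q=9μC, V=2.25V)
Op 1: CLOSE 4-2: Q_total=9.00, C_total=9.00, V=1.00; Q4=5.00, Q2=4.00; dissipated=0.900
Op 2: CLOSE 2-1: Q_total=12.00, C_total=10.00, V=1.20; Q2=4.80, Q1=7.20; dissipated=0.133
Op 3: CLOSE 2-5: Q_total=13.80, C_total=8.00, V=1.73; Q2=6.90, Q5=6.90; dissipated=1.103
Final charges: Q1=7.20, Q2=6.90, Q3=13.00, Q4=5.00, Q5=6.90

Answer: 6.90 μC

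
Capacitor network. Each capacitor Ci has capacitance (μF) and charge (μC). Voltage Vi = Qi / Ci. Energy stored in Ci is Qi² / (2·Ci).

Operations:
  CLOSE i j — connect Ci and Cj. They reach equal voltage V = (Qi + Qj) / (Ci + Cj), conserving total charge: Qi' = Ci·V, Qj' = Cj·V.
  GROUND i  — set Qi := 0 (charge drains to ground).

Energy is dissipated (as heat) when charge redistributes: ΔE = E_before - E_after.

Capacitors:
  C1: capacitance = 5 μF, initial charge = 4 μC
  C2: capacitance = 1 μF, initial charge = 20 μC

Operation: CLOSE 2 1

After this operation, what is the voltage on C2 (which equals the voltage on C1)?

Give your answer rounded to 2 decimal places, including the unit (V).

Answer: 4.00 V

Derivation:
Initial: C1(5μF, Q=4μC, V=0.80V), C2(1μF, Q=20μC, V=20.00V)
Op 1: CLOSE 2-1: Q_total=24.00, C_total=6.00, V=4.00; Q2=4.00, Q1=20.00; dissipated=153.600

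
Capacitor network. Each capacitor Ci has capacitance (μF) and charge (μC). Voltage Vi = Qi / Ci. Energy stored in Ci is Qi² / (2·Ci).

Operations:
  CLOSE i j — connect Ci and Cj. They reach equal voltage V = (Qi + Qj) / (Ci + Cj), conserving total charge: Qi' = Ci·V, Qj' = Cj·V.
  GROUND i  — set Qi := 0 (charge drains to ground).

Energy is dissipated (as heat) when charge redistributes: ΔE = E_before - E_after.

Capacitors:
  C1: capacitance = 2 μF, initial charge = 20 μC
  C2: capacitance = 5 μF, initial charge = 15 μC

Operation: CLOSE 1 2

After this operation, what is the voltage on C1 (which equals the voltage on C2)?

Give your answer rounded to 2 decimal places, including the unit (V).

Initial: C1(2μF, Q=20μC, V=10.00V), C2(5μF, Q=15μC, V=3.00V)
Op 1: CLOSE 1-2: Q_total=35.00, C_total=7.00, V=5.00; Q1=10.00, Q2=25.00; dissipated=35.000

Answer: 5.00 V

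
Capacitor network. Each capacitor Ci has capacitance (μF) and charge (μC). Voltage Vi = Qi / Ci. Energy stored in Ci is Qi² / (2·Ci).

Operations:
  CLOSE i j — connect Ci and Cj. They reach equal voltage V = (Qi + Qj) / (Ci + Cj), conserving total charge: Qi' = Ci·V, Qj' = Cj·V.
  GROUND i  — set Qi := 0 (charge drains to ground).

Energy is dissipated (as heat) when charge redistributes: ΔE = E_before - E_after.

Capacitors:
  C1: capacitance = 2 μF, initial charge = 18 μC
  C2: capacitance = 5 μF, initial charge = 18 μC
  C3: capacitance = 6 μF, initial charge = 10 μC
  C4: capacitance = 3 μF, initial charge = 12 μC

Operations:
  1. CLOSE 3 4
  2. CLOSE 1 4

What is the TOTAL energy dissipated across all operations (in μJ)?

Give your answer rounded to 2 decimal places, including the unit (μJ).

Initial: C1(2μF, Q=18μC, V=9.00V), C2(5μF, Q=18μC, V=3.60V), C3(6μF, Q=10μC, V=1.67V), C4(3μF, Q=12μC, V=4.00V)
Op 1: CLOSE 3-4: Q_total=22.00, C_total=9.00, V=2.44; Q3=14.67, Q4=7.33; dissipated=5.444
Op 2: CLOSE 1-4: Q_total=25.33, C_total=5.00, V=5.07; Q1=10.13, Q4=15.20; dissipated=25.785
Total dissipated: 31.230 μJ

Answer: 31.23 μJ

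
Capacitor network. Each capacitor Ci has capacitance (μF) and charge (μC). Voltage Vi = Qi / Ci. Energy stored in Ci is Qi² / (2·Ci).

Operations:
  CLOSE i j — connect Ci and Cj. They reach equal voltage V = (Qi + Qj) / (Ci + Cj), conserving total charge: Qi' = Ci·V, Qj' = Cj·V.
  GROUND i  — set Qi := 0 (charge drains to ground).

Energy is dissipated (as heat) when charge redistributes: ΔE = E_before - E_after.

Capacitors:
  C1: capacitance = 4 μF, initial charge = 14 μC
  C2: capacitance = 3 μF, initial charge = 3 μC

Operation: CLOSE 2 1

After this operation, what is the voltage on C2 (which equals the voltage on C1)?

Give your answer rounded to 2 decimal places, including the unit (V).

Answer: 2.43 V

Derivation:
Initial: C1(4μF, Q=14μC, V=3.50V), C2(3μF, Q=3μC, V=1.00V)
Op 1: CLOSE 2-1: Q_total=17.00, C_total=7.00, V=2.43; Q2=7.29, Q1=9.71; dissipated=5.357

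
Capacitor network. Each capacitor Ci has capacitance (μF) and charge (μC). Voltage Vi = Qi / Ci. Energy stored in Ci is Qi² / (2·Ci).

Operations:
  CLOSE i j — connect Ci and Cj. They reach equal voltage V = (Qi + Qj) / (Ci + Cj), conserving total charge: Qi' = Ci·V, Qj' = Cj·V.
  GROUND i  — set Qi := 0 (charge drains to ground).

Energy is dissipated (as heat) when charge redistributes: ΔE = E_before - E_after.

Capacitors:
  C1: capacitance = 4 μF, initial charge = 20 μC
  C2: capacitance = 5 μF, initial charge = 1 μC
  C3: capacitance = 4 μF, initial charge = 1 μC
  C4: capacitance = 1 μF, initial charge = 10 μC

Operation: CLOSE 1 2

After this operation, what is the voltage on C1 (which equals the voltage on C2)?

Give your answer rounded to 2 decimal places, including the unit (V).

Answer: 2.33 V

Derivation:
Initial: C1(4μF, Q=20μC, V=5.00V), C2(5μF, Q=1μC, V=0.20V), C3(4μF, Q=1μC, V=0.25V), C4(1μF, Q=10μC, V=10.00V)
Op 1: CLOSE 1-2: Q_total=21.00, C_total=9.00, V=2.33; Q1=9.33, Q2=11.67; dissipated=25.600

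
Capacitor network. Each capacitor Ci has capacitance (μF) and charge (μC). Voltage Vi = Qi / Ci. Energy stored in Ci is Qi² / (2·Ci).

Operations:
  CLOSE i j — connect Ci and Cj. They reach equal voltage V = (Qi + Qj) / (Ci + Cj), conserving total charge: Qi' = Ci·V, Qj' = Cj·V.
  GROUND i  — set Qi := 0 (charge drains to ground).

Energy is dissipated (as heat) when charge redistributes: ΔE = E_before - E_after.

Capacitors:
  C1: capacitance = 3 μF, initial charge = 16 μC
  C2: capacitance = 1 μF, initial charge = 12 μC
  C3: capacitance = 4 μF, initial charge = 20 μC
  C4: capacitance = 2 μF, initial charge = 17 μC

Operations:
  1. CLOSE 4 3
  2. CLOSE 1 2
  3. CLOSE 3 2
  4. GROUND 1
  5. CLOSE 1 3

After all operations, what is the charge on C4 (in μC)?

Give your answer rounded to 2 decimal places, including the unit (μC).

Initial: C1(3μF, Q=16μC, V=5.33V), C2(1μF, Q=12μC, V=12.00V), C3(4μF, Q=20μC, V=5.00V), C4(2μF, Q=17μC, V=8.50V)
Op 1: CLOSE 4-3: Q_total=37.00, C_total=6.00, V=6.17; Q4=12.33, Q3=24.67; dissipated=8.167
Op 2: CLOSE 1-2: Q_total=28.00, C_total=4.00, V=7.00; Q1=21.00, Q2=7.00; dissipated=16.667
Op 3: CLOSE 3-2: Q_total=31.67, C_total=5.00, V=6.33; Q3=25.33, Q2=6.33; dissipated=0.278
Op 4: GROUND 1: Q1=0; energy lost=73.500
Op 5: CLOSE 1-3: Q_total=25.33, C_total=7.00, V=3.62; Q1=10.86, Q3=14.48; dissipated=34.381
Final charges: Q1=10.86, Q2=6.33, Q3=14.48, Q4=12.33

Answer: 12.33 μC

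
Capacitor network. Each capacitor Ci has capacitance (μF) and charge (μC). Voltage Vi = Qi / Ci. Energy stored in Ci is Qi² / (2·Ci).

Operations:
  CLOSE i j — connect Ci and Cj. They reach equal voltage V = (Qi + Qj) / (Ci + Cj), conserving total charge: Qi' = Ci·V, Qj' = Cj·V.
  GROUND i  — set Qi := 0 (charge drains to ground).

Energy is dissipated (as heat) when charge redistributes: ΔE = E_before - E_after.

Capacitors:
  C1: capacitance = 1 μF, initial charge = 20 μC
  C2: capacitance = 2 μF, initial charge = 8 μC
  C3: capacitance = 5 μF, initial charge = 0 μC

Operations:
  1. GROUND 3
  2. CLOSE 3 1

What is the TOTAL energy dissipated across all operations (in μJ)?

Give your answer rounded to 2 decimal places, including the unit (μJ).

Initial: C1(1μF, Q=20μC, V=20.00V), C2(2μF, Q=8μC, V=4.00V), C3(5μF, Q=0μC, V=0.00V)
Op 1: GROUND 3: Q3=0; energy lost=0.000
Op 2: CLOSE 3-1: Q_total=20.00, C_total=6.00, V=3.33; Q3=16.67, Q1=3.33; dissipated=166.667
Total dissipated: 166.667 μJ

Answer: 166.67 μJ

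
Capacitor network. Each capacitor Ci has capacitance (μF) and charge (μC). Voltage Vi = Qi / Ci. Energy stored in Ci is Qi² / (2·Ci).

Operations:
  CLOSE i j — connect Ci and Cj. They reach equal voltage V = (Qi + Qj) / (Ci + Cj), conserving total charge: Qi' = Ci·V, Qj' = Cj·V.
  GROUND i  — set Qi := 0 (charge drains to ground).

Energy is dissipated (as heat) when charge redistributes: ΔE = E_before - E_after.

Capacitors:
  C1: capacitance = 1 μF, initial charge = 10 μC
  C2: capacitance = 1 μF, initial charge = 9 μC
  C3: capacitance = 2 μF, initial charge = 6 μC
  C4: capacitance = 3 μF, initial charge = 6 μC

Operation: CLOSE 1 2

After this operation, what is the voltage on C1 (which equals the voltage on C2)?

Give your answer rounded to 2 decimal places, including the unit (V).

Initial: C1(1μF, Q=10μC, V=10.00V), C2(1μF, Q=9μC, V=9.00V), C3(2μF, Q=6μC, V=3.00V), C4(3μF, Q=6μC, V=2.00V)
Op 1: CLOSE 1-2: Q_total=19.00, C_total=2.00, V=9.50; Q1=9.50, Q2=9.50; dissipated=0.250

Answer: 9.50 V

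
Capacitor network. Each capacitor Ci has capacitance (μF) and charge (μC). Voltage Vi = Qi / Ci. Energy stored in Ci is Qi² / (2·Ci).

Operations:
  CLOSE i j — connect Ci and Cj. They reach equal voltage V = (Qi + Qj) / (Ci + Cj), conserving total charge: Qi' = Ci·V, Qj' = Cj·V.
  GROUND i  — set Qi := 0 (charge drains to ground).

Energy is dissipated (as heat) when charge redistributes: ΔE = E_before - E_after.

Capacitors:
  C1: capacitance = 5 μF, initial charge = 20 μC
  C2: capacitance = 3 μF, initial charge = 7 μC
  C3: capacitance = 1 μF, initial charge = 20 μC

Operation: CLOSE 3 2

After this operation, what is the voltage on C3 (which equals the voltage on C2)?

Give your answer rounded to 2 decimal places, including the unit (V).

Initial: C1(5μF, Q=20μC, V=4.00V), C2(3μF, Q=7μC, V=2.33V), C3(1μF, Q=20μC, V=20.00V)
Op 1: CLOSE 3-2: Q_total=27.00, C_total=4.00, V=6.75; Q3=6.75, Q2=20.25; dissipated=117.042

Answer: 6.75 V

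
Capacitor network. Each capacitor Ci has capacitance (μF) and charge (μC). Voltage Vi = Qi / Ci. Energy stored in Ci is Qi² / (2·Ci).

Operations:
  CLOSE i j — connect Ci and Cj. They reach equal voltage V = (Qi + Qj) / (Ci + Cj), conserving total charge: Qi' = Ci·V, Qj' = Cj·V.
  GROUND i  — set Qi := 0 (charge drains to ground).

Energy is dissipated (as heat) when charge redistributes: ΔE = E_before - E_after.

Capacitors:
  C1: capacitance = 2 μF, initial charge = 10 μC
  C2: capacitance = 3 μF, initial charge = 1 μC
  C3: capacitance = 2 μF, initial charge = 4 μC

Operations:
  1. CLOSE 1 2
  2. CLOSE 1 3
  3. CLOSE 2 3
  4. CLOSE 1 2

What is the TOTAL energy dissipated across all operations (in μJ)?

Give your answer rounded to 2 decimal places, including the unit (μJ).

Answer: 13.09 μJ

Derivation:
Initial: C1(2μF, Q=10μC, V=5.00V), C2(3μF, Q=1μC, V=0.33V), C3(2μF, Q=4μC, V=2.00V)
Op 1: CLOSE 1-2: Q_total=11.00, C_total=5.00, V=2.20; Q1=4.40, Q2=6.60; dissipated=13.067
Op 2: CLOSE 1-3: Q_total=8.40, C_total=4.00, V=2.10; Q1=4.20, Q3=4.20; dissipated=0.020
Op 3: CLOSE 2-3: Q_total=10.80, C_total=5.00, V=2.16; Q2=6.48, Q3=4.32; dissipated=0.006
Op 4: CLOSE 1-2: Q_total=10.68, C_total=5.00, V=2.14; Q1=4.27, Q2=6.41; dissipated=0.002
Total dissipated: 13.095 μJ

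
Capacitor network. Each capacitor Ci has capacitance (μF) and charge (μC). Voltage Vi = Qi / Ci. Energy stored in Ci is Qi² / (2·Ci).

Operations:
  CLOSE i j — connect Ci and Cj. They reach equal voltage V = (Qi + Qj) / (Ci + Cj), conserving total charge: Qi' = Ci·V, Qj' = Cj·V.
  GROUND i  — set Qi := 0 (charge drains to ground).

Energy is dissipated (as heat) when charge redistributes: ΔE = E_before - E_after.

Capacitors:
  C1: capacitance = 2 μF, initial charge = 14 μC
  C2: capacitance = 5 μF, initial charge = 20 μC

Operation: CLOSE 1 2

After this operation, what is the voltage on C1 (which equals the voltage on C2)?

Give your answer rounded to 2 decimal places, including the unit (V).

Initial: C1(2μF, Q=14μC, V=7.00V), C2(5μF, Q=20μC, V=4.00V)
Op 1: CLOSE 1-2: Q_total=34.00, C_total=7.00, V=4.86; Q1=9.71, Q2=24.29; dissipated=6.429

Answer: 4.86 V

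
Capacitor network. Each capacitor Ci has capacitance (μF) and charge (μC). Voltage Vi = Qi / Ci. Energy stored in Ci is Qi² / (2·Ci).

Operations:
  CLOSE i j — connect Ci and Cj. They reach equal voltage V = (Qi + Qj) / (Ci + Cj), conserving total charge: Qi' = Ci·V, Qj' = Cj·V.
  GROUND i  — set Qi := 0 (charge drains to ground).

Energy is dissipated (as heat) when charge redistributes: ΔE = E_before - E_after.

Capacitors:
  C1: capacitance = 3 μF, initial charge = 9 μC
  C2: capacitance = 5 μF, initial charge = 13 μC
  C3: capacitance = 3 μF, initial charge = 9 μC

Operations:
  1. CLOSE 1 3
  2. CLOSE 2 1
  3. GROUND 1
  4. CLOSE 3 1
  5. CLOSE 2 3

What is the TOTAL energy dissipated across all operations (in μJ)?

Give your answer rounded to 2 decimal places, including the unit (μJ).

Answer: 19.71 μJ

Derivation:
Initial: C1(3μF, Q=9μC, V=3.00V), C2(5μF, Q=13μC, V=2.60V), C3(3μF, Q=9μC, V=3.00V)
Op 1: CLOSE 1-3: Q_total=18.00, C_total=6.00, V=3.00; Q1=9.00, Q3=9.00; dissipated=0.000
Op 2: CLOSE 2-1: Q_total=22.00, C_total=8.00, V=2.75; Q2=13.75, Q1=8.25; dissipated=0.150
Op 3: GROUND 1: Q1=0; energy lost=11.344
Op 4: CLOSE 3-1: Q_total=9.00, C_total=6.00, V=1.50; Q3=4.50, Q1=4.50; dissipated=6.750
Op 5: CLOSE 2-3: Q_total=18.25, C_total=8.00, V=2.28; Q2=11.41, Q3=6.84; dissipated=1.465
Total dissipated: 19.709 μJ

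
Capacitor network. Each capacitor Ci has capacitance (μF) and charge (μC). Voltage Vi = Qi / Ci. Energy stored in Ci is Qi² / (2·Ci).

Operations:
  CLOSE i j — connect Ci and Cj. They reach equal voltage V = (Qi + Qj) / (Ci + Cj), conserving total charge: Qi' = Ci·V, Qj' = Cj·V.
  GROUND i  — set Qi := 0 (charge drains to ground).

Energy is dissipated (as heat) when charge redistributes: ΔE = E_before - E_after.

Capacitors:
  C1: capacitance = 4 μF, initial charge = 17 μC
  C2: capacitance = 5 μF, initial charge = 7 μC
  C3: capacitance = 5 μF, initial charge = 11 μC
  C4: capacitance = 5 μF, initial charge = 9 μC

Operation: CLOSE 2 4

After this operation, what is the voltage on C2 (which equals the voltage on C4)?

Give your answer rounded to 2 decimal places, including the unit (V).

Answer: 1.60 V

Derivation:
Initial: C1(4μF, Q=17μC, V=4.25V), C2(5μF, Q=7μC, V=1.40V), C3(5μF, Q=11μC, V=2.20V), C4(5μF, Q=9μC, V=1.80V)
Op 1: CLOSE 2-4: Q_total=16.00, C_total=10.00, V=1.60; Q2=8.00, Q4=8.00; dissipated=0.200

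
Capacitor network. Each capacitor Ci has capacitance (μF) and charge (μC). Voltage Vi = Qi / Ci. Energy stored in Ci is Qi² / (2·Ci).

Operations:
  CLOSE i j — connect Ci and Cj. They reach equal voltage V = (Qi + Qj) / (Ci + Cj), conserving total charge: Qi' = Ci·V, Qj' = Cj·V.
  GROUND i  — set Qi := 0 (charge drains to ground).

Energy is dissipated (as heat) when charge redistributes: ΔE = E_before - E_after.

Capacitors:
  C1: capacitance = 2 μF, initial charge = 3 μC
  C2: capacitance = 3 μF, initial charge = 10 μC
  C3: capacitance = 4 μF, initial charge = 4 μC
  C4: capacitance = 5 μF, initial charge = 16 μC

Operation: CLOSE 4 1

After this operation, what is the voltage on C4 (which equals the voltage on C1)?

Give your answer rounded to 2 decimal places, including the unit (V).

Answer: 2.71 V

Derivation:
Initial: C1(2μF, Q=3μC, V=1.50V), C2(3μF, Q=10μC, V=3.33V), C3(4μF, Q=4μC, V=1.00V), C4(5μF, Q=16μC, V=3.20V)
Op 1: CLOSE 4-1: Q_total=19.00, C_total=7.00, V=2.71; Q4=13.57, Q1=5.43; dissipated=2.064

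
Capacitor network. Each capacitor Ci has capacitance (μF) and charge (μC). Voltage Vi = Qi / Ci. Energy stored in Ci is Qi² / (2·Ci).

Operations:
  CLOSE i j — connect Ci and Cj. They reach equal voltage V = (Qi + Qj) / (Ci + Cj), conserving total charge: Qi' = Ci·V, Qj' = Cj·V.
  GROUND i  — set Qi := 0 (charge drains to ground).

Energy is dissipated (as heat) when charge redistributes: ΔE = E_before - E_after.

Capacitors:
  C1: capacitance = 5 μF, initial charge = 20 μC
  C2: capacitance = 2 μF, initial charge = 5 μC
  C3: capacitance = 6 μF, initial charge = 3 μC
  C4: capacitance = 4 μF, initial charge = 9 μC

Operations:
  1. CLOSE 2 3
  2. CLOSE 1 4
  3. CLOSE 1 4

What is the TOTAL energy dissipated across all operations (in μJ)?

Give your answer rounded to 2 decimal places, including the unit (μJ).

Initial: C1(5μF, Q=20μC, V=4.00V), C2(2μF, Q=5μC, V=2.50V), C3(6μF, Q=3μC, V=0.50V), C4(4μF, Q=9μC, V=2.25V)
Op 1: CLOSE 2-3: Q_total=8.00, C_total=8.00, V=1.00; Q2=2.00, Q3=6.00; dissipated=3.000
Op 2: CLOSE 1-4: Q_total=29.00, C_total=9.00, V=3.22; Q1=16.11, Q4=12.89; dissipated=3.403
Op 3: CLOSE 1-4: Q_total=29.00, C_total=9.00, V=3.22; Q1=16.11, Q4=12.89; dissipated=0.000
Total dissipated: 6.403 μJ

Answer: 6.40 μJ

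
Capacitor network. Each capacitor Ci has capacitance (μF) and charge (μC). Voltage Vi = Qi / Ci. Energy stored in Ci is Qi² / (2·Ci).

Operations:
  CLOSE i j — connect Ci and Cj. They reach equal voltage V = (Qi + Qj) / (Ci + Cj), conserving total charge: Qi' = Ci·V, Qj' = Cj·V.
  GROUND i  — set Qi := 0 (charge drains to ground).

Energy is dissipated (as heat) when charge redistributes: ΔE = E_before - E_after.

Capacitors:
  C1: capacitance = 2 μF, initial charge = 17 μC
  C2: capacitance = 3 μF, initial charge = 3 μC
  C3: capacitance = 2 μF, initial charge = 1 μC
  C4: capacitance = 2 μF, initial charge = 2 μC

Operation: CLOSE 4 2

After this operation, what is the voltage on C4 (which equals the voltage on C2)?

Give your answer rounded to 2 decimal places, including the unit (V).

Answer: 1.00 V

Derivation:
Initial: C1(2μF, Q=17μC, V=8.50V), C2(3μF, Q=3μC, V=1.00V), C3(2μF, Q=1μC, V=0.50V), C4(2μF, Q=2μC, V=1.00V)
Op 1: CLOSE 4-2: Q_total=5.00, C_total=5.00, V=1.00; Q4=2.00, Q2=3.00; dissipated=0.000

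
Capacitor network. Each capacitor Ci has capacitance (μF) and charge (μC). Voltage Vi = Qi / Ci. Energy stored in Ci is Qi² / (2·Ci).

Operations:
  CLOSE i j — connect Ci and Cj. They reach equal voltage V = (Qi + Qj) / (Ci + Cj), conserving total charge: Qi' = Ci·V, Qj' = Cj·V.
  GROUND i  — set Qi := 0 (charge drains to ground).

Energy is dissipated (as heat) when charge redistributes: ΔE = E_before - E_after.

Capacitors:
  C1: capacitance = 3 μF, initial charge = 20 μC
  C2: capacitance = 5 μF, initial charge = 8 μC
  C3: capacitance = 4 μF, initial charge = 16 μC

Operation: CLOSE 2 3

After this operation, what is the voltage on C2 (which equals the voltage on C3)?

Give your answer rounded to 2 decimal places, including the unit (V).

Initial: C1(3μF, Q=20μC, V=6.67V), C2(5μF, Q=8μC, V=1.60V), C3(4μF, Q=16μC, V=4.00V)
Op 1: CLOSE 2-3: Q_total=24.00, C_total=9.00, V=2.67; Q2=13.33, Q3=10.67; dissipated=6.400

Answer: 2.67 V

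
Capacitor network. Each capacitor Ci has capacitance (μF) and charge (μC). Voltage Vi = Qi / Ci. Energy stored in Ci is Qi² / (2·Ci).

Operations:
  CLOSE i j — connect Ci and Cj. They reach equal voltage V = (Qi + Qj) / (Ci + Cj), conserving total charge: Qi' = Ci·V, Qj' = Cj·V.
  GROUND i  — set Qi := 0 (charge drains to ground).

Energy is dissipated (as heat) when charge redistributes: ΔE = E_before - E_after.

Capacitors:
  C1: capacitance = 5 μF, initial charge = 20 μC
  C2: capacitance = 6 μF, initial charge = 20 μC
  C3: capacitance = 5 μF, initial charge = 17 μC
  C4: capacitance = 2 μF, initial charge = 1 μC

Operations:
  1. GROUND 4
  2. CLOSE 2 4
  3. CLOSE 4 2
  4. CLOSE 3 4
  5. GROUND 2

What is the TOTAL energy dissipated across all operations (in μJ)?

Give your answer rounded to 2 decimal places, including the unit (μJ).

Initial: C1(5μF, Q=20μC, V=4.00V), C2(6μF, Q=20μC, V=3.33V), C3(5μF, Q=17μC, V=3.40V), C4(2μF, Q=1μC, V=0.50V)
Op 1: GROUND 4: Q4=0; energy lost=0.250
Op 2: CLOSE 2-4: Q_total=20.00, C_total=8.00, V=2.50; Q2=15.00, Q4=5.00; dissipated=8.333
Op 3: CLOSE 4-2: Q_total=20.00, C_total=8.00, V=2.50; Q4=5.00, Q2=15.00; dissipated=0.000
Op 4: CLOSE 3-4: Q_total=22.00, C_total=7.00, V=3.14; Q3=15.71, Q4=6.29; dissipated=0.579
Op 5: GROUND 2: Q2=0; energy lost=18.750
Total dissipated: 27.912 μJ

Answer: 27.91 μJ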